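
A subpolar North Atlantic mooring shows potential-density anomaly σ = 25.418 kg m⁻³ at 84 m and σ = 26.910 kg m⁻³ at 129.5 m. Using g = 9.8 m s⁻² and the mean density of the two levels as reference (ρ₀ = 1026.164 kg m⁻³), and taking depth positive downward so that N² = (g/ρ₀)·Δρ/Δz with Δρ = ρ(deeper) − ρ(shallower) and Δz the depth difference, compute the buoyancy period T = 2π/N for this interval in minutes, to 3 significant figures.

5.92 min

Δρ = 1026.910 − 1025.418 = 1.492 kg m⁻³ over Δz = 129.5 − 84 = 45.5 m.
N² = (9.8/1026.164) × (1.492/45.5) = 3.1316 × 10⁻⁴ s⁻².
N = √(3.1316 × 10⁻⁴) = 0.017696 rad s⁻¹, so T = 2π/N = 355.06 s = 5.9177 min ≈ 5.92 min.
A positive N² confirms static stability across the interval.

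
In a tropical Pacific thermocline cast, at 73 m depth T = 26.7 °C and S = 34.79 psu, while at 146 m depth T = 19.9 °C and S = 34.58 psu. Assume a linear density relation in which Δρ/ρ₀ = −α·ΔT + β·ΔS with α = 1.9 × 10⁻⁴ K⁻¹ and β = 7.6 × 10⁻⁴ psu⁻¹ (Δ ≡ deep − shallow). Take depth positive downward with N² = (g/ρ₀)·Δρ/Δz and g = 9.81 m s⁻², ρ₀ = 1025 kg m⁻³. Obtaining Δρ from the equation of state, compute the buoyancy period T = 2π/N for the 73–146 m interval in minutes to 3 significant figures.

ΔT = -6.8 K, ΔS = -0.21 psu (deep − shallow).
Δρ/ρ₀ = −αΔT + βΔS = 1.292 × 10⁻³ − 1.596 × 10⁻⁴ = 1.1324 × 10⁻³, so Δρ ≈ 1.161 kg m⁻³.
N² = (g/ρ₀)·Δρ/Δz = g·(Δρ/ρ₀)/Δz = 9.81 × 1.1324 × 10⁻³ / 73 = 1.5218 × 10⁻⁴ s⁻².
N = √(1.5218 × 10⁻⁴) = 0.012336 rad s⁻¹ → T = 2π/N = 509.34 s = 8.4890 min ≈ 8.49 min.

8.49 min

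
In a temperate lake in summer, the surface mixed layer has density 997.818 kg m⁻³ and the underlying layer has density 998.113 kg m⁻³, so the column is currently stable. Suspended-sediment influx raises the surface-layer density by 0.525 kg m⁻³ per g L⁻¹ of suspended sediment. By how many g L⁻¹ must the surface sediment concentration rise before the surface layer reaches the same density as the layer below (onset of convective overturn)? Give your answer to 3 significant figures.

0.562 g L⁻¹

Density deficit of the surface layer: 998.113 − 997.818 = 0.295 kg m⁻³.
Required change = 0.295 / 0.525 = 0.562 g L⁻¹.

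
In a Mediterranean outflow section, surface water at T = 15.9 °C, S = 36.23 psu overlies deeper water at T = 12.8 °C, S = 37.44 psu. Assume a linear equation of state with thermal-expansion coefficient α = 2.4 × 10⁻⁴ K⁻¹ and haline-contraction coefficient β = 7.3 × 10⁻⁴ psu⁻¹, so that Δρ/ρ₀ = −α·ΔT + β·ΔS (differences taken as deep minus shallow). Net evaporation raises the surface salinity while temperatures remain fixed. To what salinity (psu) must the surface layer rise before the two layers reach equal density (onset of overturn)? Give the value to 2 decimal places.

Neutral buoyancy requires −α(T_deep − T_surf) + β(S_deep − S_surf′) = 0.
S_surf′ = S_deep − (α/β)·ΔT = 37.44 − (2.4 × 10⁻⁴/7.3 × 10⁻⁴)·(-3.1) = 38.4592 psu.
Increase required: 38.4592 − 36.23 = 2.2292 psu.

38.46 psu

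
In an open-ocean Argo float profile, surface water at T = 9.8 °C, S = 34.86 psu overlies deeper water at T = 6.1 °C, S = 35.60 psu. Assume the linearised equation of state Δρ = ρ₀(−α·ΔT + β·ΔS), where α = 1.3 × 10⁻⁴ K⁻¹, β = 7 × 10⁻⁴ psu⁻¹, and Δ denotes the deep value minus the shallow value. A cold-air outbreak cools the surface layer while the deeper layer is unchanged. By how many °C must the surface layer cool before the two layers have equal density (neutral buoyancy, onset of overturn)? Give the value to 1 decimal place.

Neutral buoyancy requires Δρ = 0, i.e. −α(T_deep − T_surf′) + β(S_deep − S_surf) = 0.
T_surf′ = T_deep − (β/α)·ΔS = 6.1 − (7 × 10⁻⁴/1.3 × 10⁻⁴)·(+0.74) = 2.115 °C.
Cooling required: 9.8 − (2.115) = 7.685 °C.

7.7 °C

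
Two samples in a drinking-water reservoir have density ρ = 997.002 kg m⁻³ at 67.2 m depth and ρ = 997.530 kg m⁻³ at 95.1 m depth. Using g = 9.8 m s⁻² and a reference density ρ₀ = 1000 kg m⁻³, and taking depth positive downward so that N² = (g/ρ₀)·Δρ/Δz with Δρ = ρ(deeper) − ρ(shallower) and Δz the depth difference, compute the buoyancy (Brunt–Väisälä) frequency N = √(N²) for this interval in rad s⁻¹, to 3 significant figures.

Δρ = 997.530 − 997.002 = 0.528 kg m⁻³ over Δz = 95.1 − 67.2 = 27.9 m.
N² = (9.8/1000) × (0.528/27.9) = 1.8546 × 10⁻⁴ s⁻².
N = √(1.8546 × 10⁻⁴) = 0.013618 rad s⁻¹ ≈ 0.0136 rad s⁻¹.

0.0136 rad s⁻¹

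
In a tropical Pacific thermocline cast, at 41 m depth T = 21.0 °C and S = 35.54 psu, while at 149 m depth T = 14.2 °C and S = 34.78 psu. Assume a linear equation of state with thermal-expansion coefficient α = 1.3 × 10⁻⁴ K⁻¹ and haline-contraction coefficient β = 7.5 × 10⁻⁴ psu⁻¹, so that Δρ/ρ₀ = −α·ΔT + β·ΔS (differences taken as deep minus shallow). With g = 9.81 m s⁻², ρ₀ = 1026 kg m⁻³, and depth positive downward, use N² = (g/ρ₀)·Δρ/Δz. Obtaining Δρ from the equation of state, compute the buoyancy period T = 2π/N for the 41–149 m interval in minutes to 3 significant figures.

ΔT = -6.8 K, ΔS = -0.76 psu (deep − shallow).
Δρ/ρ₀ = −αΔT + βΔS = 8.84 × 10⁻⁴ − 5.70 × 10⁻⁴ = 3.14 × 10⁻⁴, so Δρ ≈ 0.3222 kg m⁻³.
N² = (g/ρ₀)·Δρ/Δz = g·(Δρ/ρ₀)/Δz = 9.81 × 3.14 × 10⁻⁴ / 108 = 2.8522 × 10⁻⁵ s⁻².
N = √(2.8522 × 10⁻⁵) = 5.3406 × 10⁻³ rad s⁻¹ → T = 2π/N = 1.1765 × 10³ s = 19.608 min ≈ 19.6 min.

19.6 min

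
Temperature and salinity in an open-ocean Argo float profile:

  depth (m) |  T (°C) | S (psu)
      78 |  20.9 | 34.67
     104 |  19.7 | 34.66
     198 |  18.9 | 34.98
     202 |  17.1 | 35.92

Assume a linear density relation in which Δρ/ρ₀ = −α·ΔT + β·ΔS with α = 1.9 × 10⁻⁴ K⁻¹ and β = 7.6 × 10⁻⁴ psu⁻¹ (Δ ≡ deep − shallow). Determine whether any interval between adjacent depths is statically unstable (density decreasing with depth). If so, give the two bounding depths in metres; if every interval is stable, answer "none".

none

Evaluate Δρ/ρ₀ = −αΔT + βΔS across each adjacent pair:
  78–104 m: −αΔT+βΔS = −(1.9 × 10⁻⁴)(-1.2)+(7.6 × 10⁻⁴)(-0.01) = 2.2 × 10⁻⁴ → stable
  104–198 m: −αΔT+βΔS = −(1.9 × 10⁻⁴)(-0.8)+(7.6 × 10⁻⁴)(+0.32) = 4.0 × 10⁻⁴ → stable
  198–202 m: −αΔT+βΔS = −(1.9 × 10⁻⁴)(-1.8)+(7.6 × 10⁻⁴)(+0.94) = 1.1 × 10⁻³ → stable
Every interval has Δρ > 0: the column is stably stratified throughout.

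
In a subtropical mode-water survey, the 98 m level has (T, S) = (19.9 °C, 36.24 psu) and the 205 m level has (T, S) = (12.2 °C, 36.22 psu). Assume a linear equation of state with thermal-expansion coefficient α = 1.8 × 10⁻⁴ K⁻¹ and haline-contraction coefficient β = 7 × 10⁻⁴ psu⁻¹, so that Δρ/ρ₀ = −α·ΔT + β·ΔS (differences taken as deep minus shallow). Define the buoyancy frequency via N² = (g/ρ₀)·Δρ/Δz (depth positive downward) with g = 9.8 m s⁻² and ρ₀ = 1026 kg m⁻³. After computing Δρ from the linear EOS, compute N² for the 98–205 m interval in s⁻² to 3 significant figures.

ΔT = -7.7 K, ΔS = -0.02 psu (deep − shallow).
Δρ/ρ₀ = −αΔT + βΔS = 1.386 × 10⁻³ − 1.40 × 10⁻⁵ = 1.372 × 10⁻³, so Δρ ≈ 1.408 kg m⁻³.
N² = (g/ρ₀)·Δρ/Δz = g·(Δρ/ρ₀)/Δz = 9.8 × 1.372 × 10⁻³ / 107 = 1.2566 × 10⁻⁴ s⁻² ≈ 1.26 × 10⁻⁴ s⁻².

1.26 × 10⁻⁴ s⁻²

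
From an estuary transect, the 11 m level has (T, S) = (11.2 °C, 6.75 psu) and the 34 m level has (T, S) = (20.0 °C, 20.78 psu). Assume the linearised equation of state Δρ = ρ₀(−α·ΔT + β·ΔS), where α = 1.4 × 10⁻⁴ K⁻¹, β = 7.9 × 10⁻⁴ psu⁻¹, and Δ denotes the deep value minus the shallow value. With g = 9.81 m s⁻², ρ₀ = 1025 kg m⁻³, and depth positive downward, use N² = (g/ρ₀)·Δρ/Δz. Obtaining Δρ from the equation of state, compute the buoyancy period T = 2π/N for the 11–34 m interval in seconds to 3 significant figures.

96.9 s

ΔT = +8.8 K, ΔS = +14.03 psu (deep − shallow).
Δρ/ρ₀ = −αΔT + βΔS = -1.232 × 10⁻³ + 0.0110837 = 9.8517 × 10⁻³, so Δρ ≈ 10.10 kg m⁻³.
N² = (g/ρ₀)·Δρ/Δz = g·(Δρ/ρ₀)/Δz = 9.81 × 9.8517 × 10⁻³ / 23 = 4.2020 × 10⁻³ s⁻².
N = √(4.2020 × 10⁻³) = 0.064823 rad s⁻¹ → T = 2π/N = 96.928 s ≈ 96.9 s.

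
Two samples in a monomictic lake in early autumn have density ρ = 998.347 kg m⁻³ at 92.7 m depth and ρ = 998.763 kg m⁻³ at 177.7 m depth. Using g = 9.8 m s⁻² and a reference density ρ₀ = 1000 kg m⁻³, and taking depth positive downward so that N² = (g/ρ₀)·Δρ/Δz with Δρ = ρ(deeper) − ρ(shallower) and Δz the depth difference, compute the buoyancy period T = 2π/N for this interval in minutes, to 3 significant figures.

15.1 min

Δρ = 998.763 − 998.347 = 0.416 kg m⁻³ over Δz = 177.7 − 92.7 = 85 m.
N² = (9.8/1000) × (0.416/85) = 4.7962 × 10⁻⁵ s⁻².
N = √(4.7962 × 10⁻⁵) = 6.9255 × 10⁻³ rad s⁻¹, so T = 2π/N = 907.25 s = 15.121 min ≈ 15.1 min.
Since Δρ > 0 the layer is stably stratified.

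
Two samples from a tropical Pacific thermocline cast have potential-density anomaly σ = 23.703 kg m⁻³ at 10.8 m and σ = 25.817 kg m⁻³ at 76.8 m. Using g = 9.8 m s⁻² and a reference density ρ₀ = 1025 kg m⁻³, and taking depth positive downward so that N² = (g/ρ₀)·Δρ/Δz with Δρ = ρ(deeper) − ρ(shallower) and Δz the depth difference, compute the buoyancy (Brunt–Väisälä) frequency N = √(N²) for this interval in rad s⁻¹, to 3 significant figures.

0.0175 rad s⁻¹

Δρ = 1025.817 − 1023.703 = 2.114 kg m⁻³ over Δz = 76.8 − 10.8 = 66 m.
N² = (9.8/1025) × (2.114/66) = 3.0624 × 10⁻⁴ s⁻².
N = √(3.0624 × 10⁻⁴) = 0.017500 rad s⁻¹ ≈ 0.0175 rad s⁻¹.
N² > 0, so the interval is statically stable.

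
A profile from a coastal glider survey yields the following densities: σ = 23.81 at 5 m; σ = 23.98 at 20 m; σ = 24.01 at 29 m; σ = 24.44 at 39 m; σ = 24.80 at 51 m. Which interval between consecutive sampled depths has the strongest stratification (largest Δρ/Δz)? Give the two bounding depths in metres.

29–39 m

Compute the density gradient over each adjacent pair:
  5–20 m: Δρ/Δz = 0.17/15 = 0.011 kg m⁻⁴
  20–29 m: Δρ/Δz = 0.03/9 = 3.3 × 10⁻³ kg m⁻⁴
  29–39 m: Δρ/Δz = 0.43/10 = 0.043 kg m⁻⁴
  39–51 m: Δρ/Δz = 0.36/12 = 0.030 kg m⁻⁴
The largest gradient is in the 29–39 m interval — the pycnocline.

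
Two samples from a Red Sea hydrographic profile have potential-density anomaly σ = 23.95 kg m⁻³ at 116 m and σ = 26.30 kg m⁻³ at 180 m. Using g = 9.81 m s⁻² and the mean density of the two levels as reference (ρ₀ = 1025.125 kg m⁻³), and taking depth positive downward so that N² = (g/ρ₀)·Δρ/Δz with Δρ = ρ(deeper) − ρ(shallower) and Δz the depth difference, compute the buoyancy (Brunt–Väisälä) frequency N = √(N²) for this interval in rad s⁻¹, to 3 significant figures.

0.0187 rad s⁻¹

Δρ = 1026.30 − 1023.95 = 2.35 kg m⁻³ over Δz = 180 − 116 = 64 m.
N² = (9.81/1025.125) × (2.35/64) = 3.5138 × 10⁻⁴ s⁻².
N = √(3.5138 × 10⁻⁴) = 0.018745 rad s⁻¹ ≈ 0.0187 rad s⁻¹.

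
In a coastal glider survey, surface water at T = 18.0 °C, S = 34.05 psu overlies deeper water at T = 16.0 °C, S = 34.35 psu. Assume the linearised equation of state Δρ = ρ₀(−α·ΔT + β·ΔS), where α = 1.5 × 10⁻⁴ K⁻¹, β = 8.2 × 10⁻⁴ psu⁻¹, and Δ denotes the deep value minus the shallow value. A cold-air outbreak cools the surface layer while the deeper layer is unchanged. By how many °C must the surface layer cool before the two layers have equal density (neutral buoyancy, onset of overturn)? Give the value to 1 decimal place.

3.6 °C

Neutral buoyancy requires Δρ = 0, i.e. −α(T_deep − T_surf′) + β(S_deep − S_surf) = 0.
T_surf′ = T_deep − (β/α)·ΔS = 16.0 − (8.2 × 10⁻⁴/1.5 × 10⁻⁴)·(+0.30) = 14.360 °C.
Cooling required: 18.0 − (14.360) = 3.640 °C.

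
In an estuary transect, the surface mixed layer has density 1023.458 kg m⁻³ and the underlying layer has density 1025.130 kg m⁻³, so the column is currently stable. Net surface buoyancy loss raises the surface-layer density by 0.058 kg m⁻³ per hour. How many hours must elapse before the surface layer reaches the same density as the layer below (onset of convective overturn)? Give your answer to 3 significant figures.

Density deficit of the surface layer: 1025.130 − 1023.458 = 1.672 kg m⁻³.
Required change = 1.672 / 0.058 = 28.8 hours.

28.8 hours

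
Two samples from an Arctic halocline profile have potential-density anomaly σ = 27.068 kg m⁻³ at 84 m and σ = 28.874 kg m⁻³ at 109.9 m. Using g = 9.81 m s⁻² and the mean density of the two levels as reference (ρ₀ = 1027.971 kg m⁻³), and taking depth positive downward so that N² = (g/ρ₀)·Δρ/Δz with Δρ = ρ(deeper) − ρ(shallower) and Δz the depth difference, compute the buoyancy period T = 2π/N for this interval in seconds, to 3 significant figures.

Δρ = 1028.874 − 1027.068 = 1.806 kg m⁻³ over Δz = 109.9 − 84 = 25.9 m.
N² = (9.81/1027.971) × (1.806/25.9) = 6.6544 × 10⁻⁴ s⁻².
N = √(6.6544 × 10⁻⁴) = 0.025796 rad s⁻¹, so T = 2π/N = 243.57 s ≈ 244 s.

244 s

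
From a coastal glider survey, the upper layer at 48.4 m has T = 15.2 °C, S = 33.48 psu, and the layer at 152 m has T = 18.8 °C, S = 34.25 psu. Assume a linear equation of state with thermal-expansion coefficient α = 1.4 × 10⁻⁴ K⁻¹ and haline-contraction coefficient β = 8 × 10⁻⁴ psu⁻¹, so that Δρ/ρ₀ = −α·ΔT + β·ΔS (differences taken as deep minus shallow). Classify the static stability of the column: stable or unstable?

ΔT = 18.8 − 15.2 = +3.6 K and ΔS = 34.25 − 33.48 = +0.77 psu (deep − shallow).
−αΔT = -5.04 × 10⁻⁴; βΔS = 6.16 × 10⁻⁴; sum Δρ/ρ₀ = 1.12 × 10⁻⁴.
Δρ/ρ₀ > 0, so Δρ > 0: deeper water is denser → statically stable.

stable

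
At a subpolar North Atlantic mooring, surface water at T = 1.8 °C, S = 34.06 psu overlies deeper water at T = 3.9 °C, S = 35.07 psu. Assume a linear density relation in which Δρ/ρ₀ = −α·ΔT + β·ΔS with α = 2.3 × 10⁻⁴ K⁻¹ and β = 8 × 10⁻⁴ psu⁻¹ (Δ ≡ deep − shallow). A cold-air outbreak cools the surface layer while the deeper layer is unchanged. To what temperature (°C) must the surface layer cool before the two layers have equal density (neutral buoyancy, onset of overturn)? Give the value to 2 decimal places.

Neutral buoyancy requires Δρ = 0, i.e. −α(T_deep − T_surf′) + β(S_deep − S_surf) = 0.
T_surf′ = T_deep − (β/α)·ΔS = 3.9 − (8 × 10⁻⁴/2.3 × 10⁻⁴)·(+1.01) = 0.3870 °C.
Cooling required: 1.8 − (0.3870) = 1.4130 °C.

0.39 °C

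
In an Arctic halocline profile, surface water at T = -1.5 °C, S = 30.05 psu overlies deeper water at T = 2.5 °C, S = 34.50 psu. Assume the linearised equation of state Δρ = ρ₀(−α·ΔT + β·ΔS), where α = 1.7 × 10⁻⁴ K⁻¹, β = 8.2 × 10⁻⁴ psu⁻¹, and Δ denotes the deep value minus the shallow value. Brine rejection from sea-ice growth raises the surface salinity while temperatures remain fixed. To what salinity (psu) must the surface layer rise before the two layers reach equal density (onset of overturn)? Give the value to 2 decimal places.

33.67 psu

Neutral buoyancy requires −α(T_deep − T_surf) + β(S_deep − S_surf′) = 0.
S_surf′ = S_deep − (α/β)·ΔT = 34.50 − (1.7 × 10⁻⁴/8.2 × 10⁻⁴)·(+4.0) = 33.6707 psu.
Increase required: 33.6707 − 30.05 = 3.6207 psu.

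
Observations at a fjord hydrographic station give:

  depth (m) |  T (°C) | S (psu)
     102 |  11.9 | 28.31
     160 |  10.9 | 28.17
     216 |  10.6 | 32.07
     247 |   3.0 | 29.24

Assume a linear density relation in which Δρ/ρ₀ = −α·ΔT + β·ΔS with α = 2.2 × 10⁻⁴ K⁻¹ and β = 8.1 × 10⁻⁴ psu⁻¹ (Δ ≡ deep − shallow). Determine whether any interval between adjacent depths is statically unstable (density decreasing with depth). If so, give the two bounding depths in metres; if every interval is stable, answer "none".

216–247 m

Evaluate Δρ/ρ₀ = −αΔT + βΔS across each adjacent pair:
  102–160 m: −αΔT+βΔS = −(2.2 × 10⁻⁴)(-1.0)+(8.1 × 10⁻⁴)(-0.14) = 1.1 × 10⁻⁴ → stable
  160–216 m: −αΔT+βΔS = −(2.2 × 10⁻⁴)(-0.3)+(8.1 × 10⁻⁴)(+3.90) = 3.2 × 10⁻³ → stable
  216–247 m: −αΔT+βΔS = −(2.2 × 10⁻⁴)(-7.6)+(8.1 × 10⁻⁴)(-2.83) = -6.2 × 10⁻⁴ → UNSTABLE
The 216–247 m interval has Δρ < 0: lighter water underlies denser water.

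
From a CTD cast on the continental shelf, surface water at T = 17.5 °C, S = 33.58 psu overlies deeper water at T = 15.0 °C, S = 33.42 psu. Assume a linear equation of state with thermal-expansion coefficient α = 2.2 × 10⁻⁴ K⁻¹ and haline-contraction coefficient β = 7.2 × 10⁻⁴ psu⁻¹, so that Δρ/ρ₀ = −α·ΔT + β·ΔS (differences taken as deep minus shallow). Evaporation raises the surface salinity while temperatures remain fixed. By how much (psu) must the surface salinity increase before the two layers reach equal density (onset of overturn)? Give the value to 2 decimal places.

Neutral buoyancy requires −α(T_deep − T_surf) + β(S_deep − S_surf′) = 0.
S_surf′ = S_deep − (α/β)·ΔT = 33.42 − (2.2 × 10⁻⁴/7.2 × 10⁻⁴)·(-2.5) = 34.1839 psu.
Increase required: 34.1839 − 33.58 = 0.6039 psu.

0.60 psu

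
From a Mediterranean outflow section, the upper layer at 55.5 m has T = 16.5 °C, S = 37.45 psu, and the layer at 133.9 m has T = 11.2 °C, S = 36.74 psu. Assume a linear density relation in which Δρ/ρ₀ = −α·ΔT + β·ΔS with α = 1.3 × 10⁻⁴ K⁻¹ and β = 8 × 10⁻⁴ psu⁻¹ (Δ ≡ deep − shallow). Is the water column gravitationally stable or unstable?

ΔT = 11.2 − 16.5 = -5.3 K and ΔS = 36.74 − 37.45 = -0.71 psu (deep − shallow).
−αΔT = 6.89 × 10⁻⁴; βΔS = -5.68 × 10⁻⁴; sum Δρ/ρ₀ = 1.21 × 10⁻⁴.
Δρ/ρ₀ > 0, so Δρ > 0: deeper water is denser → statically stable.

stable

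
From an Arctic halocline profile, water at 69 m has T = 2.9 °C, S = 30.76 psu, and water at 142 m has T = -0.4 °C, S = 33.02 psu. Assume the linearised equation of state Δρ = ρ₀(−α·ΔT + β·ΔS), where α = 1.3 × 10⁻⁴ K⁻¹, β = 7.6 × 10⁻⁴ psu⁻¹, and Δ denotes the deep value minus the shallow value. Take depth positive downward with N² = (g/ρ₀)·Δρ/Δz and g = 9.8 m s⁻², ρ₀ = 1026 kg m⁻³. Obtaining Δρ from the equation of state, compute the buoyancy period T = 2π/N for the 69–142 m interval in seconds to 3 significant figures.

ΔT = -3.3 K, ΔS = +2.26 psu (deep − shallow).
Δρ/ρ₀ = −αΔT + βΔS = 4.29 × 10⁻⁴ + 1.7176 × 10⁻³ = 2.1466 × 10⁻³, so Δρ ≈ 2.202 kg m⁻³.
N² = (g/ρ₀)·Δρ/Δz = g·(Δρ/ρ₀)/Δz = 9.8 × 2.1466 × 10⁻³ / 73 = 2.8817 × 10⁻⁴ s⁻².
N = √(2.8817 × 10⁻⁴) = 0.016976 rad s⁻¹ → T = 2π/N = 370.12 s ≈ 370 s.

370 s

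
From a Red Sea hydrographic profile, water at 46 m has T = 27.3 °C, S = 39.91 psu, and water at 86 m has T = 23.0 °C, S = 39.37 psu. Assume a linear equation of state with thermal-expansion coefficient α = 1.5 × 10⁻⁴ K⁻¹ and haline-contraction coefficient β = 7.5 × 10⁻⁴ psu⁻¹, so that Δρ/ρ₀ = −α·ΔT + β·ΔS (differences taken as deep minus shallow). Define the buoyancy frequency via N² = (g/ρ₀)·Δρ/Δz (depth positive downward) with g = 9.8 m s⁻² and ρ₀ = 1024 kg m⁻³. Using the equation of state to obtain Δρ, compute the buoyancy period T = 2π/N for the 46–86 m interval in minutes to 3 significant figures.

13.7 min

ΔT = -4.3 K, ΔS = -0.54 psu (deep − shallow).
Δρ/ρ₀ = −αΔT + βΔS = 6.45 × 10⁻⁴ − 4.05 × 10⁻⁴ = 2.40 × 10⁻⁴, so Δρ ≈ 0.2458 kg m⁻³.
N² = (g/ρ₀)·Δρ/Δz = g·(Δρ/ρ₀)/Δz = 9.8 × 2.40 × 10⁻⁴ / 40 = 5.8800 × 10⁻⁵ s⁻².
N = √(5.8800 × 10⁻⁵) = 7.6681 × 10⁻³ rad s⁻¹ → T = 2π/N = 819.39 s = 13.656 min ≈ 13.7 min.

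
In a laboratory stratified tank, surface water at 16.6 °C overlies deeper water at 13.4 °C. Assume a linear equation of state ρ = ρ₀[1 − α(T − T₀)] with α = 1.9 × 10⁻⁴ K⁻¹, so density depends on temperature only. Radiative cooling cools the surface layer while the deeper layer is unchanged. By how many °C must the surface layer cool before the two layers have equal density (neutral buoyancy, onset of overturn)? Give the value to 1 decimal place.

With temperature the only control, equal density requires T_surf′ = T_deep.
T_surf′ = 13.4 °C.
Cooling required: 16.6 − 13.4 = 3.2 °C.

3.2 °C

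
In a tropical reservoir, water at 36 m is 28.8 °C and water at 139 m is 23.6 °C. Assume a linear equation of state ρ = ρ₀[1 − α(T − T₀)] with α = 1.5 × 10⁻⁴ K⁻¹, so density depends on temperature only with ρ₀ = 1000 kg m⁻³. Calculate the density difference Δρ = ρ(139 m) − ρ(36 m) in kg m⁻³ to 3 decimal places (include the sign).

ΔT = -5.2 K, Δρ/ρ₀ = −αΔT = 7.80 × 10⁻⁴.
Δρ = 1000 × (7.80 × 10⁻⁴) = +0.780 kg m⁻³.
Positive Δρ: denser below, stable.

+0.780 kg m⁻³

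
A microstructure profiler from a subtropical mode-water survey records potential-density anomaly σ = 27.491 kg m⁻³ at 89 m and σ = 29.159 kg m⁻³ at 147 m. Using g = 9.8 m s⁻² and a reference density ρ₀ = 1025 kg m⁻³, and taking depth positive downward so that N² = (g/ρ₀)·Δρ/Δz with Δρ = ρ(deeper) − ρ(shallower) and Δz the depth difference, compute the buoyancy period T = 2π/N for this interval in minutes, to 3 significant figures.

6.32 min

Δρ = 1029.159 − 1027.491 = 1.668 kg m⁻³ over Δz = 147 − 89 = 58 m.
N² = (9.8/1025) × (1.668/58) = 2.7496 × 10⁻⁴ s⁻².
N = √(2.7496 × 10⁻⁴) = 0.016582 rad s⁻¹, so T = 2π/N = 378.92 s = 6.3153 min ≈ 6.32 min.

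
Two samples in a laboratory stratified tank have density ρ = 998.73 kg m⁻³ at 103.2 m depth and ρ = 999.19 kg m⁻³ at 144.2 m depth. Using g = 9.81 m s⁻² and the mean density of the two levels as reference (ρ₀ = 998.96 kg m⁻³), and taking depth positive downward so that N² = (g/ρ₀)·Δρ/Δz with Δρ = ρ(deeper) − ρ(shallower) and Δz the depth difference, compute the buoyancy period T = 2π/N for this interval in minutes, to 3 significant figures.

Δρ = 999.19 − 998.73 = 0.46 kg m⁻³ over Δz = 144.2 − 103.2 = 41 m.
N² = (9.81/998.96) × (0.46/41) = 1.1018 × 10⁻⁴ s⁻².
N = √(1.1018 × 10⁻⁴) = 0.010497 rad s⁻¹, so T = 2π/N = 598.57 s = 9.9762 min ≈ 9.98 min.

9.98 min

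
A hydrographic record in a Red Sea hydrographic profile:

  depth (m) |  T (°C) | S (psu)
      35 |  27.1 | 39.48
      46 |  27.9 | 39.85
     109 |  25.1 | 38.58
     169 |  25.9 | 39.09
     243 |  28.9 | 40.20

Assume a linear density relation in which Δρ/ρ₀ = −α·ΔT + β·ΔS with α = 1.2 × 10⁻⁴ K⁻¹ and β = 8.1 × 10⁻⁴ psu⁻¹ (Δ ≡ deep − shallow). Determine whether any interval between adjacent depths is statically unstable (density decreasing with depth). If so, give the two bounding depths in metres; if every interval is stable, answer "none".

46–109 m

Evaluate Δρ/ρ₀ = −αΔT + βΔS across each adjacent pair:
  35–46 m: −αΔT+βΔS = −(1.2 × 10⁻⁴)(+0.8)+(8.1 × 10⁻⁴)(+0.37) = 2.0 × 10⁻⁴ → stable
  46–109 m: −αΔT+βΔS = −(1.2 × 10⁻⁴)(-2.8)+(8.1 × 10⁻⁴)(-1.27) = -6.9 × 10⁻⁴ → UNSTABLE
  109–169 m: −αΔT+βΔS = −(1.2 × 10⁻⁴)(+0.8)+(8.1 × 10⁻⁴)(+0.51) = 3.2 × 10⁻⁴ → stable
  169–243 m: −αΔT+βΔS = −(1.2 × 10⁻⁴)(+3.0)+(8.1 × 10⁻⁴)(+1.11) = 5.4 × 10⁻⁴ → stable
The 46–109 m interval has Δρ < 0: lighter water underlies denser water.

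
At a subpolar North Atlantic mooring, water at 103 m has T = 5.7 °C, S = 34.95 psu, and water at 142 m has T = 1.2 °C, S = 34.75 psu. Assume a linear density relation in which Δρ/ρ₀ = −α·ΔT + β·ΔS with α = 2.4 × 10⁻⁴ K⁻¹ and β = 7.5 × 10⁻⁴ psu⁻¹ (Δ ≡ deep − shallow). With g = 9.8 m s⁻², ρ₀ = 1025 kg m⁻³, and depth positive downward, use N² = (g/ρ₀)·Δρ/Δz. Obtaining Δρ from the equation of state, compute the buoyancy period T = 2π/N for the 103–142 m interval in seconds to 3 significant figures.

411 s

ΔT = -4.5 K, ΔS = -0.20 psu (deep − shallow).
Δρ/ρ₀ = −αΔT + βΔS = 1.08 × 10⁻³ − 1.50 × 10⁻⁴ = 9.30 × 10⁻⁴, so Δρ ≈ 0.9533 kg m⁻³.
N² = (g/ρ₀)·Δρ/Δz = g·(Δρ/ρ₀)/Δz = 9.8 × 9.30 × 10⁻⁴ / 39 = 2.3369 × 10⁻⁴ s⁻².
N = √(2.3369 × 10⁻⁴) = 0.015287 rad s⁻¹ → T = 2π/N = 411.01 s ≈ 411 s.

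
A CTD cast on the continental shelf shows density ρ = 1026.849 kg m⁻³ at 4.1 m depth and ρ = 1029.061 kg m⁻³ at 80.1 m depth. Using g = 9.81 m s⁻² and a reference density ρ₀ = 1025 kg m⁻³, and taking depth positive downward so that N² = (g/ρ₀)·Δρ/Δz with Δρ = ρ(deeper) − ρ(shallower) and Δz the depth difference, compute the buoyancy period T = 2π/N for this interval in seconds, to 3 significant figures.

376 s

Δρ = 1029.061 − 1026.849 = 2.212 kg m⁻³ over Δz = 80.1 − 4.1 = 76 m.
N² = (9.81/1025) × (2.212/76) = 2.7856 × 10⁻⁴ s⁻².
N = √(2.7856 × 10⁻⁴) = 0.016690 rad s⁻¹, so T = 2π/N = 376.46 s ≈ 376 s.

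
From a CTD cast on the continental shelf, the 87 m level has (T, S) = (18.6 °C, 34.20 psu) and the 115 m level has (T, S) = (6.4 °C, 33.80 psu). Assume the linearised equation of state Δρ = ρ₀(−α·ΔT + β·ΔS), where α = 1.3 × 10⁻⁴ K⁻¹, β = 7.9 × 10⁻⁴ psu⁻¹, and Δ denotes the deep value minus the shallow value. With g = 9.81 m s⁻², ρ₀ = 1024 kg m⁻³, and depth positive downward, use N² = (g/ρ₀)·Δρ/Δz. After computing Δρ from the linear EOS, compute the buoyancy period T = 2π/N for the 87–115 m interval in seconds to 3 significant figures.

ΔT = -12.2 K, ΔS = -0.40 psu (deep − shallow).
Δρ/ρ₀ = −αΔT + βΔS = 1.586 × 10⁻³ − 3.16 × 10⁻⁴ = 1.27 × 10⁻³, so Δρ ≈ 1.300 kg m⁻³.
N² = (g/ρ₀)·Δρ/Δz = g·(Δρ/ρ₀)/Δz = 9.81 × 1.27 × 10⁻³ / 28 = 4.4495 × 10⁻⁴ s⁻².
N = √(4.4495 × 10⁻⁴) = 0.021094 rad s⁻¹ → T = 2π/N = 297.87 s ≈ 298 s.

298 s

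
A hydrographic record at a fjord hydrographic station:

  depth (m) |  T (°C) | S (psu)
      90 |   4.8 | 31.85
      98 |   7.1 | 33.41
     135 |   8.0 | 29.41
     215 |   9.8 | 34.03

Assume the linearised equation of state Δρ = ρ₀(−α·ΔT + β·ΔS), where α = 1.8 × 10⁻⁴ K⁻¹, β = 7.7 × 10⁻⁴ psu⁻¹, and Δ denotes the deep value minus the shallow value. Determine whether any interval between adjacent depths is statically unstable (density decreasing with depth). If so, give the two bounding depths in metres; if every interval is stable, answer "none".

98–135 m

Evaluate Δρ/ρ₀ = −αΔT + βΔS across each adjacent pair:
  90–98 m: −αΔT+βΔS = −(1.8 × 10⁻⁴)(+2.3)+(7.7 × 10⁻⁴)(+1.56) = 7.9 × 10⁻⁴ → stable
  98–135 m: −αΔT+βΔS = −(1.8 × 10⁻⁴)(+0.9)+(7.7 × 10⁻⁴)(-4.00) = -3.2 × 10⁻³ → UNSTABLE
  135–215 m: −αΔT+βΔS = −(1.8 × 10⁻⁴)(+1.8)+(7.7 × 10⁻⁴)(+4.62) = 3.2 × 10⁻³ → stable
The 98–135 m interval has Δρ < 0: lighter water underlies denser water.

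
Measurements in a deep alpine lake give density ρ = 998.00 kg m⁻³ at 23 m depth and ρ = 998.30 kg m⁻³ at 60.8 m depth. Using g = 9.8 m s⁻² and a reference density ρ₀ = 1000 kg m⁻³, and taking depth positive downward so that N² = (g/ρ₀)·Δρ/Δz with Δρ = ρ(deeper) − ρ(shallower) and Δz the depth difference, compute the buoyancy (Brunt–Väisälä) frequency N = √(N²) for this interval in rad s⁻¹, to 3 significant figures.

8.82 × 10⁻³ rad s⁻¹

Δρ = 998.30 − 998.00 = 0.30 kg m⁻³ over Δz = 60.8 − 23 = 37.8 m.
N² = (9.8/1000) × (0.30/37.8) = 7.7778 × 10⁻⁵ s⁻².
N = √(7.7778 × 10⁻⁵) = 8.8192 × 10⁻³ rad s⁻¹ ≈ 8.82 × 10⁻³ rad s⁻¹.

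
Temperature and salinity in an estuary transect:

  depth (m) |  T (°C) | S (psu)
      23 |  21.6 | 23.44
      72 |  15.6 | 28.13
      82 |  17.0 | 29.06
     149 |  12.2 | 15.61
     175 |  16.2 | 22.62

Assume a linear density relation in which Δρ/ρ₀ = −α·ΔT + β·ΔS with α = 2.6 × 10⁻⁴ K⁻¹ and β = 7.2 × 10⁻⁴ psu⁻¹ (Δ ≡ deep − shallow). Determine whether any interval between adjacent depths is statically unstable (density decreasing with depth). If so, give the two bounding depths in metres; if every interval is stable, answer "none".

Evaluate Δρ/ρ₀ = −αΔT + βΔS across each adjacent pair:
  23–72 m: −αΔT+βΔS = −(2.6 × 10⁻⁴)(-6.0)+(7.2 × 10⁻⁴)(+4.69) = 4.9 × 10⁻³ → stable
  72–82 m: −αΔT+βΔS = −(2.6 × 10⁻⁴)(+1.4)+(7.2 × 10⁻⁴)(+0.93) = 3.1 × 10⁻⁴ → stable
  82–149 m: −αΔT+βΔS = −(2.6 × 10⁻⁴)(-4.8)+(7.2 × 10⁻⁴)(-13.45) = -8.4 × 10⁻³ → UNSTABLE
  149–175 m: −αΔT+βΔS = −(2.6 × 10⁻⁴)(+4.0)+(7.2 × 10⁻⁴)(+7.01) = 4.0 × 10⁻³ → stable
The 82–149 m interval has Δρ < 0: lighter water underlies denser water.

82–149 m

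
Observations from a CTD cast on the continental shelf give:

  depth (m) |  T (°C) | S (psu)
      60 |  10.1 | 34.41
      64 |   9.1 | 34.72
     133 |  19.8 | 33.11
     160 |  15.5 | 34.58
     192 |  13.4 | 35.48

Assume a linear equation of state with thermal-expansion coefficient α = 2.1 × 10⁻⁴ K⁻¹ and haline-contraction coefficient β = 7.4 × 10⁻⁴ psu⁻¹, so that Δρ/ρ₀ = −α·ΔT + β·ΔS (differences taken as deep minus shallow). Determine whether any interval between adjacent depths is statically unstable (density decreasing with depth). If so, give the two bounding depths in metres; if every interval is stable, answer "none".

64–133 m

Evaluate Δρ/ρ₀ = −αΔT + βΔS across each adjacent pair:
  60–64 m: −αΔT+βΔS = −(2.1 × 10⁻⁴)(-1.0)+(7.4 × 10⁻⁴)(+0.31) = 4.4 × 10⁻⁴ → stable
  64–133 m: −αΔT+βΔS = −(2.1 × 10⁻⁴)(+10.7)+(7.4 × 10⁻⁴)(-1.61) = -3.4 × 10⁻³ → UNSTABLE
  133–160 m: −αΔT+βΔS = −(2.1 × 10⁻⁴)(-4.3)+(7.4 × 10⁻⁴)(+1.47) = 2.0 × 10⁻³ → stable
  160–192 m: −αΔT+βΔS = −(2.1 × 10⁻⁴)(-2.1)+(7.4 × 10⁻⁴)(+0.90) = 1.1 × 10⁻³ → stable
The 64–133 m interval has Δρ < 0: lighter water underlies denser water.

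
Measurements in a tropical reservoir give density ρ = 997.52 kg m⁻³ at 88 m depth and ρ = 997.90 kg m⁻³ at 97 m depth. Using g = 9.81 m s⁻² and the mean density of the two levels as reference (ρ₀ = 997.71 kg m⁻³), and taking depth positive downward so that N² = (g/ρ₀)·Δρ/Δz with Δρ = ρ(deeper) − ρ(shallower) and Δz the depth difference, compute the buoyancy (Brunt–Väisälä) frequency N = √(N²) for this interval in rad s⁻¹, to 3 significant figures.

Δρ = 997.90 − 997.52 = 0.38 kg m⁻³ over Δz = 97 − 88 = 9 m.
N² = (9.81/997.71) × (0.38/9) = 4.1515 × 10⁻⁴ s⁻².
N = √(4.1515 × 10⁻⁴) = 0.020375 rad s⁻¹ ≈ 0.0204 rad s⁻¹.

0.0204 rad s⁻¹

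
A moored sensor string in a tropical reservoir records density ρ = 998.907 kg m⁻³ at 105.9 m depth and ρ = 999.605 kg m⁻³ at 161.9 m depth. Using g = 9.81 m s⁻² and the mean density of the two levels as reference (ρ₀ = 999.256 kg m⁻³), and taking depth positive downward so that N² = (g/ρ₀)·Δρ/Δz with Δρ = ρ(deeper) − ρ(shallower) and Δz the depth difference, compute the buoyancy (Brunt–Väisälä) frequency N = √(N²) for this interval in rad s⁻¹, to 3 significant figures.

Δρ = 999.605 − 998.907 = 0.698 kg m⁻³ over Δz = 161.9 − 105.9 = 56 m.
N² = (9.81/999.256) × (0.698/56) = 1.2237 × 10⁻⁴ s⁻².
N = √(1.2237 × 10⁻⁴) = 0.011062 rad s⁻¹ ≈ 0.0111 rad s⁻¹.

0.0111 rad s⁻¹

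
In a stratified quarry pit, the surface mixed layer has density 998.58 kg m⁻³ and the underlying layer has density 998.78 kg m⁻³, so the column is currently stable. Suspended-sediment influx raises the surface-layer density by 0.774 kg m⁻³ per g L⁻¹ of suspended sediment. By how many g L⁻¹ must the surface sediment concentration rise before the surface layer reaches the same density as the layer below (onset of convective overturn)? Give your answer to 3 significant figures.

Density deficit of the surface layer: 998.78 − 998.58 = 0.2 kg m⁻³.
Required change = 0.2 / 0.774 = 0.258 g L⁻¹.

0.258 g L⁻¹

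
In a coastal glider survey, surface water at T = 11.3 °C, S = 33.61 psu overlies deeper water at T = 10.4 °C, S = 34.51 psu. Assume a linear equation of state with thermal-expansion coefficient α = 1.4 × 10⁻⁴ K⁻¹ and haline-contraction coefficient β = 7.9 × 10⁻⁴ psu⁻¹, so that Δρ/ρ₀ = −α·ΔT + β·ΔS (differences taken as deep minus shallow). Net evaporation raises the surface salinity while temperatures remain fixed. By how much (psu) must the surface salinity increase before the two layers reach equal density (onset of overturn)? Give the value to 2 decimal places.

1.06 psu

Neutral buoyancy requires −α(T_deep − T_surf) + β(S_deep − S_surf′) = 0.
S_surf′ = S_deep − (α/β)·ΔT = 34.51 − (1.4 × 10⁻⁴/7.9 × 10⁻⁴)·(-0.9) = 34.6695 psu.
Increase required: 34.6695 − 33.61 = 1.0595 psu.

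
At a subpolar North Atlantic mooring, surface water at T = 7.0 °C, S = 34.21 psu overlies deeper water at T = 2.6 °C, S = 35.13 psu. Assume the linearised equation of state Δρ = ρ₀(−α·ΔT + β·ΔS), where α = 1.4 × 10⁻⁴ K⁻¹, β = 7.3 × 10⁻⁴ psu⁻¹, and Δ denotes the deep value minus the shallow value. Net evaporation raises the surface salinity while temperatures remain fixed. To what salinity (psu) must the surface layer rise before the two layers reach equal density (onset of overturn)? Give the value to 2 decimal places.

35.97 psu

Neutral buoyancy requires −α(T_deep − T_surf) + β(S_deep − S_surf′) = 0.
S_surf′ = S_deep − (α/β)·ΔT = 35.13 − (1.4 × 10⁻⁴/7.3 × 10⁻⁴)·(-4.4) = 35.9738 psu.
Increase required: 35.9738 − 34.21 = 1.7638 psu.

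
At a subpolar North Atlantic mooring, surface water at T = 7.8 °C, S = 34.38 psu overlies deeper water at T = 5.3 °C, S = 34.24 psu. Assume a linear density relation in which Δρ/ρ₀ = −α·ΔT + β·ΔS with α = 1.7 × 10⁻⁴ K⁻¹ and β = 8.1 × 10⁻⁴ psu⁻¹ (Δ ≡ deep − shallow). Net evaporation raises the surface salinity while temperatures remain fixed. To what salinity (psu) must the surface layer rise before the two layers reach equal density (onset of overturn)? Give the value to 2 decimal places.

34.76 psu

Neutral buoyancy requires −α(T_deep − T_surf) + β(S_deep − S_surf′) = 0.
S_surf′ = S_deep − (α/β)·ΔT = 34.24 − (1.7 × 10⁻⁴/8.1 × 10⁻⁴)·(-2.5) = 34.7647 psu.
Increase required: 34.7647 − 34.38 = 0.3847 psu.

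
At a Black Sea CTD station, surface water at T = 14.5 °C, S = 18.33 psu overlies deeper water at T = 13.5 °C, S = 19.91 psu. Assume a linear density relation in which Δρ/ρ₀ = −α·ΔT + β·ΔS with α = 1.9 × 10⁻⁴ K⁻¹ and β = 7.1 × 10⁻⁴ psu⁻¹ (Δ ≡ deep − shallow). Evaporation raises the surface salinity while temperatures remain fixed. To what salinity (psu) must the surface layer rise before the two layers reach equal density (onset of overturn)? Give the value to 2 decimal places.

Neutral buoyancy requires −α(T_deep − T_surf) + β(S_deep − S_surf′) = 0.
S_surf′ = S_deep − (α/β)·ΔT = 19.91 − (1.9 × 10⁻⁴/7.1 × 10⁻⁴)·(-1.0) = 20.1776 psu.
Increase required: 20.1776 − 18.33 = 1.8476 psu.

20.18 psu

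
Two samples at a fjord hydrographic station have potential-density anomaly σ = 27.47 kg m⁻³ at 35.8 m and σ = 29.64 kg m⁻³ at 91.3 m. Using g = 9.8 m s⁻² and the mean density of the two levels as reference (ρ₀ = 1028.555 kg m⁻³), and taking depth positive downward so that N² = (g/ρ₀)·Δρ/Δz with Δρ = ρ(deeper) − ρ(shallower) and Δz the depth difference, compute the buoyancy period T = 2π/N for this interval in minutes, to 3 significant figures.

Δρ = 1029.64 − 1027.47 = 2.17 kg m⁻³ over Δz = 91.3 − 35.8 = 55.5 m.
N² = (9.8/1028.555) × (2.17/55.5) = 3.7253 × 10⁻⁴ s⁻².
N = √(3.7253 × 10⁻⁴) = 0.019301 rad s⁻¹, so T = 2π/N = 325.54 s = 5.4257 min ≈ 5.43 min.

5.43 min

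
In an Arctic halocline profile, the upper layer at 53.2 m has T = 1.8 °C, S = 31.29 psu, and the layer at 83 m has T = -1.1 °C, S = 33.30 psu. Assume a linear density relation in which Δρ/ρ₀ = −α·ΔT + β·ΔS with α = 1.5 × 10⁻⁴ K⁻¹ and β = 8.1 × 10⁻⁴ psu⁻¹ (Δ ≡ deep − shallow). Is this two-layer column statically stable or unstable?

ΔT = -1.1 − 1.8 = -2.9 K and ΔS = 33.30 − 31.29 = +2.01 psu (deep − shallow).
−αΔT = 4.35 × 10⁻⁴; βΔS = 1.6281 × 10⁻³; sum Δρ/ρ₀ = 2.0631 × 10⁻³.
Δρ/ρ₀ > 0, so Δρ > 0: deeper water is denser → statically stable.

stable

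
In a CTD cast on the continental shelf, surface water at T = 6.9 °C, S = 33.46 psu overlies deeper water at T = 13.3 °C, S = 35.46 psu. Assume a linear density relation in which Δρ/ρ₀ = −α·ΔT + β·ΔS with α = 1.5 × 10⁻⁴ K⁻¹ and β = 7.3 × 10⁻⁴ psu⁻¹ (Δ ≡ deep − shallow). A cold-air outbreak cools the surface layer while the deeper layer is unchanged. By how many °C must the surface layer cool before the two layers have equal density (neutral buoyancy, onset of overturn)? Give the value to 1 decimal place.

3.3 °C

Neutral buoyancy requires Δρ = 0, i.e. −α(T_deep − T_surf′) + β(S_deep − S_surf) = 0.
T_surf′ = T_deep − (β/α)·ΔS = 13.3 − (7.3 × 10⁻⁴/1.5 × 10⁻⁴)·(+2.00) = 3.567 °C.
Cooling required: 6.9 − (3.567) = 3.333 °C.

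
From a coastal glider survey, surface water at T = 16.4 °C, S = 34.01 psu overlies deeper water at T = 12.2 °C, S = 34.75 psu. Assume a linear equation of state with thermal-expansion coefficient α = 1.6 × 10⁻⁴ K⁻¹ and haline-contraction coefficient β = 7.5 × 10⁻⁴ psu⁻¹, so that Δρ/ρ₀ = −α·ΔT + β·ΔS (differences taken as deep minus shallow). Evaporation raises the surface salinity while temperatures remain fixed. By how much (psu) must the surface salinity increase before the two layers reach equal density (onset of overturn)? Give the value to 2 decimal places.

1.64 psu

Neutral buoyancy requires −α(T_deep − T_surf) + β(S_deep − S_surf′) = 0.
S_surf′ = S_deep − (α/β)·ΔT = 34.75 − (1.6 × 10⁻⁴/7.5 × 10⁻⁴)·(-4.2) = 35.6460 psu.
Increase required: 35.6460 − 34.01 = 1.6360 psu.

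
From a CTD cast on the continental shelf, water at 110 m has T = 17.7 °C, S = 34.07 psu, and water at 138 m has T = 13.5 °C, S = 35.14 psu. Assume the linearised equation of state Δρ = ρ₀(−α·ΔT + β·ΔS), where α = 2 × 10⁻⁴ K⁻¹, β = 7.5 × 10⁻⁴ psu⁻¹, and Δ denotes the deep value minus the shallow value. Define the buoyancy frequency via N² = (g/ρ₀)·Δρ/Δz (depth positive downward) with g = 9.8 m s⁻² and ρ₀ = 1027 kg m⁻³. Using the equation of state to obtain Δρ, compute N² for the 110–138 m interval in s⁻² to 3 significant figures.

ΔT = -4.2 K, ΔS = +1.07 psu (deep − shallow).
Δρ/ρ₀ = −αΔT + βΔS = 8.40 × 10⁻⁴ + 8.025 × 10⁻⁴ = 1.6425 × 10⁻³, so Δρ ≈ 1.687 kg m⁻³.
N² = (g/ρ₀)·Δρ/Δz = g·(Δρ/ρ₀)/Δz = 9.8 × 1.6425 × 10⁻³ / 28 = 5.7488 × 10⁻⁴ s⁻² ≈ 5.75 × 10⁻⁴ s⁻².

5.75 × 10⁻⁴ s⁻²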